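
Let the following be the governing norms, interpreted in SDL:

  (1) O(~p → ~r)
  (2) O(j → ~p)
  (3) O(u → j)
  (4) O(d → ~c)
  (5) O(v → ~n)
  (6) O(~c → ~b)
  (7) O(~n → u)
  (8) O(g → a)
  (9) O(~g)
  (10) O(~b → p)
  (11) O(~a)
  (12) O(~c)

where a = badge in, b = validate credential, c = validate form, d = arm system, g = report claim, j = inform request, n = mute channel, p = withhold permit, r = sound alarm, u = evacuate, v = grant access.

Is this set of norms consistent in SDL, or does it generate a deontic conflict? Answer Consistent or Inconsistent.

Consistent

Premise 8 is O(g → a), but O(g) is not derivable from the premises, so it does not yield O(a).
So O(a) is not derivable, and the apparent clash with O(~a) does not arise.
A world satisfying every obligation exists (e.g. a=false, b=false, c=false, d=false, g=false, j=false, n=true, p=true, r=false, u=false, v=false); no atom is both obligatory and forbidden, so the set is consistent.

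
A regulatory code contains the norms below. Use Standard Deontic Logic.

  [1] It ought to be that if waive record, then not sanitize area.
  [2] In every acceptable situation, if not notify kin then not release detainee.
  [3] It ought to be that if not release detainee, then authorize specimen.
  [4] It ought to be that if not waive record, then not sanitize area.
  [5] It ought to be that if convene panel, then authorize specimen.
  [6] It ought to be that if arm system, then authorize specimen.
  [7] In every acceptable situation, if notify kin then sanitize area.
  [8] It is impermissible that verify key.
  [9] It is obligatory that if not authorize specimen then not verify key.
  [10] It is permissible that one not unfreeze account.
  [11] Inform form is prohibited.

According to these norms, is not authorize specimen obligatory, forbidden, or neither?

Forbidden

Premises 4 and 1 are O(¬waive_record → ¬sanitize_area) and O(waive_record → ¬sanitize_area); every ideal world satisfies ¬waive_record or waive_record, so in either case ¬sanitize_area holds — hence O(¬sanitize_area).
Premise 7 is O(notify_kin → sanitize_area); contrapositively O(¬sanitize_area → ¬notify_kin). Since O(¬sanitize_area) holds, K gives O(¬notify_kin).
Applying K to premise 2 (O(¬notify_kin → ¬release_detainee)) and O(¬notify_kin) yields O(¬release_detainee).
From O(¬release_detainee) and premise 3, O(¬release_detainee → authorize_specimen), we obtain O(authorize_specimen).
Premises 5, 6, 8, 9, 10, 11 do not contribute to this derivation.
Thus O(authorize_specimen), which is F(¬authorize_specimen): ¬authorize_specimen is forbidden.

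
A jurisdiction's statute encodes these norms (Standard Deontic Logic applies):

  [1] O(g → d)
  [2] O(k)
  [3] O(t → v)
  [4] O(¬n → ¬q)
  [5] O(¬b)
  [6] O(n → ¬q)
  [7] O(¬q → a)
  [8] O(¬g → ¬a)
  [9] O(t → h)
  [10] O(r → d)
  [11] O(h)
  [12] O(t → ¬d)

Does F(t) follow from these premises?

Yes

By case analysis on n: premise 6 gives O(n → ¬q) and premise 4 gives O(¬n → ¬q), so O(¬q) either way.
From O(¬q) and premise 7, O(¬q → a), we obtain O(a).
Premise 8, O(¬g → ¬a), contraposes to O(a → g); with O(a) we get O(g).
From O(g) and premise 1, O(g → d), we obtain O(d).
The contrapositive of premise 12 (O(t → ¬d)) is O(d → ¬t), and O(d) is already established, so O(¬t).
Premises 2, 3, 5, 9, 10, 11 do not contribute to this derivation.
So O(¬t) holds, i.e. F(t). The claim follows.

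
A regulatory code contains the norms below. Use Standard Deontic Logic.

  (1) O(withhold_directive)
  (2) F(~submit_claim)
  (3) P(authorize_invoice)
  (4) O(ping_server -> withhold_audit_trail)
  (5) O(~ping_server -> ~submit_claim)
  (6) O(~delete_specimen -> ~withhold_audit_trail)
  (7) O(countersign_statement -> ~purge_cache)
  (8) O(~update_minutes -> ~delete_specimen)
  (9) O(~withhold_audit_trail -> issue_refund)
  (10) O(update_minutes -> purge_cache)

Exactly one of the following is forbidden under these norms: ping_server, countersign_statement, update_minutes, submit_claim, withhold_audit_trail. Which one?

Premise 2 is F(~submit_claim), i.e. O(submit_claim).
Premise 5, O(~ping_server -> ~submit_claim), contraposes to O(submit_claim -> ping_server); with O(submit_claim) we get O(ping_server).
From O(ping_server) and premise 4, O(ping_server -> withhold_audit_trail), we obtain O(withhold_audit_trail).
The contrapositive of premise 6 (O(~delete_specimen -> ~withhold_audit_trail)) is O(withhold_audit_trail -> delete_specimen), and O(withhold_audit_trail) is already established, so O(delete_specimen).
Premise 8 is O(~update_minutes -> ~delete_specimen); contrapositively O(delete_specimen -> update_minutes). Since O(delete_specimen) holds, K gives O(update_minutes).
Applying K to premise 10 (O(update_minutes -> purge_cache)) and O(update_minutes) yields O(purge_cache).
Premise 7, O(countersign_statement -> ~purge_cache), contraposes to O(purge_cache -> ~countersign_statement); with O(purge_cache) we get O(~countersign_statement).
So O(~countersign_statement) holds, i.e. countersign_statement is forbidden. None of the other listed options is forbidden under the premises.

countersign_statement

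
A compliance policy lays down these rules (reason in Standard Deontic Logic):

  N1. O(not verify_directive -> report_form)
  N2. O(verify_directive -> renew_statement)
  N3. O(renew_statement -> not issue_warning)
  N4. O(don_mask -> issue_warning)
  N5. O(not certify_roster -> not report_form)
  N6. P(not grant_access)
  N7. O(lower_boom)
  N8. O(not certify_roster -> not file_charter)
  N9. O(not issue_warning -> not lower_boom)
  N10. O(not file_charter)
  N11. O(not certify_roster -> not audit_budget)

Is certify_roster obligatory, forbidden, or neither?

From premise 7 we have O(lower_boom).
Premise 9, O(not issue_warning -> not lower_boom), contraposes to O(lower_boom -> issue_warning); with O(lower_boom) we get O(issue_warning).
Premise 3, O(renew_statement -> not issue_warning), contraposes to O(issue_warning -> not renew_statement); with O(issue_warning) we get O(not renew_statement).
The contrapositive of premise 2 (O(verify_directive -> renew_statement)) is O(not renew_statement -> not verify_directive), and O(not renew_statement) is already established, so O(not verify_directive).
With premise 1, O(not verify_directive -> report_form), the K-axiom yields O(report_form).
Premise 5 is O(not certify_roster -> not report_form); contrapositively O(report_form -> certify_roster). Since O(report_form) holds, K gives O(certify_roster).
Premises 4, 6, 8, 10, 11 do not contribute to this derivation.
Hence certify_roster is obligatory.

Obligatory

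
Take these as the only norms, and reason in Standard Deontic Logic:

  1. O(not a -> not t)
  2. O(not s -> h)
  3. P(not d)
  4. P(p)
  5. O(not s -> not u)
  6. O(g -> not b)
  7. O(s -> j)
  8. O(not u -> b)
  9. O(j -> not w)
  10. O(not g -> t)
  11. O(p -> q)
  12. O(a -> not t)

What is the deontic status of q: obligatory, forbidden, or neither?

Neither

Premise 11 is O(p -> q), but O(p) is not derivable from the premises (the permission P(p) asserts only not O(not p), not O(p)), so it does not yield O(q).
No premise or chain of K-axiom applications forces O(q), and none forces O(not q). So q is neither obligatory nor forbidden under these norms.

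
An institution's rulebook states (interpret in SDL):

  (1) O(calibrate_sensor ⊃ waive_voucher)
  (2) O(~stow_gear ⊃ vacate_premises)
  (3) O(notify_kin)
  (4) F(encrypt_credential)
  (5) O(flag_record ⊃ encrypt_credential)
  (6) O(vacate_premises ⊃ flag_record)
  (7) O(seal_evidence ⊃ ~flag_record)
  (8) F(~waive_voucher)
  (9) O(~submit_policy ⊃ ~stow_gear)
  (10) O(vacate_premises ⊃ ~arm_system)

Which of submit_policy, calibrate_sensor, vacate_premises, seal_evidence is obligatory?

Premise 4 is F(encrypt_credential), i.e. O(~encrypt_credential).
Premise 5, O(flag_record ⊃ encrypt_credential), contraposes to O(~encrypt_credential ⊃ ~flag_record); with O(~encrypt_credential) we get O(~flag_record).
The contrapositive of premise 6 (O(vacate_premises ⊃ flag_record)) is O(~flag_record ⊃ ~vacate_premises), and O(~flag_record) is already established, so O(~vacate_premises).
Premise 2 is O(~stow_gear ⊃ vacate_premises); contrapositively O(~vacate_premises ⊃ stow_gear). Since O(~vacate_premises) holds, K gives O(stow_gear).
The contrapositive of premise 9 (O(~submit_policy ⊃ ~stow_gear)) is O(stow_gear ⊃ submit_policy), and O(stow_gear) is already established, so O(submit_policy).
So O(submit_policy) holds — submit_policy is obligatory. None of the other listed options is made obligatory by any chain of premises.

submit_policy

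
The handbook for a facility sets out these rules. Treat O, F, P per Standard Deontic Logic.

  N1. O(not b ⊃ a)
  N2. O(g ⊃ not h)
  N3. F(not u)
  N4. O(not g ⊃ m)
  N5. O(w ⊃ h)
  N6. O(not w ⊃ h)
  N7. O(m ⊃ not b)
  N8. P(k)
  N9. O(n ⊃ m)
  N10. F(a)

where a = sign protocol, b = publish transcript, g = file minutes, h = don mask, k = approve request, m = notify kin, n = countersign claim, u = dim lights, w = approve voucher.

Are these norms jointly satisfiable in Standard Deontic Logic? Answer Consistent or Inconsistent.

Premises 6 and 5 are O(not w ⊃ h) and O(w ⊃ h); every ideal world satisfies not w or w, so in either case h holds — hence O(h).
The contrapositive of premise 2 (O(g ⊃ not h)) is O(h ⊃ not g), and O(h) is already established, so O(not g).
From O(not g) and premise 4, O(not g ⊃ m), we obtain O(m).
With premise 7, O(m ⊃ not b), the K-axiom yields O(not b).
From O(not b) and premise 1, O(not b ⊃ a), we obtain O(a).
Yet premise 10 is F(a), i.e. O(not a).
We now have both O(a) and O(not a) — a is simultaneously obligatory and forbidden, violating the D-axiom.

Inconsistent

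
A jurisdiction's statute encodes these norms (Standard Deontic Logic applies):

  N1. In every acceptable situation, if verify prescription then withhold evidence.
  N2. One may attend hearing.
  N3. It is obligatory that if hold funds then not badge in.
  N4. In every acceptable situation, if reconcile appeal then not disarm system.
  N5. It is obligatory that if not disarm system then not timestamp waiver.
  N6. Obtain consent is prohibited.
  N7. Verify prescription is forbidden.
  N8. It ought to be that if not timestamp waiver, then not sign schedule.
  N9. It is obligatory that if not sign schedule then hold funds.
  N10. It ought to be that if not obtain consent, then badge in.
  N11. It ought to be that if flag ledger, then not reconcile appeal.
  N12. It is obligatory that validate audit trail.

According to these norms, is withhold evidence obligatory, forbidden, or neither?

Premise 1 is O(verify_prescription → withhold_evidence), but O(verify_prescription) is not derivable from the premises, so it does not yield O(withhold_evidence).
No premise or chain of K-axiom applications forces O(withhold_evidence), and none forces O(¬withhold_evidence). So withhold_evidence is neither obligatory nor forbidden under these norms.

Neither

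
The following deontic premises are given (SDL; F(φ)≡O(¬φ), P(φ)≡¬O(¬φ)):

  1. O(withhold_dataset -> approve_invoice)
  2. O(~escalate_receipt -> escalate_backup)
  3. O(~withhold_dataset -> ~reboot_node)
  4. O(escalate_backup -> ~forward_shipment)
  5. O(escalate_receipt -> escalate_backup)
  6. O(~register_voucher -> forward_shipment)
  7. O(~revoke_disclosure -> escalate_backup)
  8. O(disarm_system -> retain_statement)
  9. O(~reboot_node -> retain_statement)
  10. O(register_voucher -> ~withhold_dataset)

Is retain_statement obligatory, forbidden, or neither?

Premises 2 and 5 are O(~escalate_receipt -> escalate_backup) and O(escalate_receipt -> escalate_backup); every ideal world satisfies ~escalate_receipt or escalate_receipt, so in either case escalate_backup holds — hence O(escalate_backup).
With premise 4, O(escalate_backup -> ~forward_shipment), the K-axiom yields O(~forward_shipment).
The contrapositive of premise 6 (O(~register_voucher -> forward_shipment)) is O(~forward_shipment -> register_voucher), and O(~forward_shipment) is already established, so O(register_voucher).
Applying K to premise 10 (O(register_voucher -> ~withhold_dataset)) and O(register_voucher) yields O(~withhold_dataset).
Applying K to premise 3 (O(~withhold_dataset -> ~reboot_node)) and O(~withhold_dataset) yields O(~reboot_node).
With premise 9, O(~reboot_node -> retain_statement), the K-axiom yields O(retain_statement).
Premises 1, 7, 8 do not contribute to this derivation.
Hence retain_statement is obligatory.

Obligatory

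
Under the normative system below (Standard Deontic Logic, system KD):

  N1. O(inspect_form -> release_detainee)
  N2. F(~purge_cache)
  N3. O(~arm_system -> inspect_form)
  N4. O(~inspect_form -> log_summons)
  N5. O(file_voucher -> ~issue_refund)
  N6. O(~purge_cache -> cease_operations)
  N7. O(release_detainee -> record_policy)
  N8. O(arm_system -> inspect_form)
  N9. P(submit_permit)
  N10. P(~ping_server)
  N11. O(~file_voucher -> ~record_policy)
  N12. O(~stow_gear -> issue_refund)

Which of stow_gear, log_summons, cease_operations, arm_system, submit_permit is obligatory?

Premises 8 and 3 cover both cases: O(arm_system -> inspect_form) and O(~arm_system -> inspect_form). Since arm_system ∨ ~arm_system is a tautology, O(inspect_form) follows.
From O(inspect_form) and premise 1, O(inspect_form -> release_detainee), we obtain O(release_detainee).
From O(release_detainee) and premise 7, O(release_detainee -> record_policy), we obtain O(record_policy).
Premise 11 is O(~file_voucher -> ~record_policy); contrapositively O(record_policy -> file_voucher). Since O(record_policy) holds, K gives O(file_voucher).
Applying K to premise 5 (O(file_voucher -> ~issue_refund)) and O(file_voucher) yields O(~issue_refund).
Premise 12, O(~stow_gear -> issue_refund), contraposes to O(~issue_refund -> stow_gear); with O(~issue_refund) we get O(stow_gear).
So O(stow_gear) holds — stow_gear is obligatory. None of the other listed options is made obligatory by any chain of premises.

stow_gear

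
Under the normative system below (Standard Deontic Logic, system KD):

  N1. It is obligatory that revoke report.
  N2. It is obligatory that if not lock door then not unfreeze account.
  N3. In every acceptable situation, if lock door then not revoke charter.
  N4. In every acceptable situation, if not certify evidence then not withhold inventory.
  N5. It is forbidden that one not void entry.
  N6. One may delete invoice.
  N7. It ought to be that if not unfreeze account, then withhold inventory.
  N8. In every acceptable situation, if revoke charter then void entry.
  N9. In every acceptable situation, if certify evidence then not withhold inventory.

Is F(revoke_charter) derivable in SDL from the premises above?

Premises 9 and 4 cover both cases: O(certify_evidence → ¬withhold_inventory) and O(¬certify_evidence → ¬withhold_inventory). Since certify_evidence ∨ ¬certify_evidence is a tautology, O(¬withhold_inventory) follows.
Premise 7 is O(¬unfreeze_account → withhold_inventory); contrapositively O(¬withhold_inventory → unfreeze_account). Since O(¬withhold_inventory) holds, K gives O(unfreeze_account).
Premise 2 is O(¬lock_door → ¬unfreeze_account); contrapositively O(unfreeze_account → lock_door). Since O(unfreeze_account) holds, K gives O(lock_door).
From O(lock_door) and premise 3, O(lock_door → ¬revoke_charter), we obtain O(¬revoke_charter).
Premises 1, 5, 6, 8 do not contribute to this derivation.
So O(¬revoke_charter) holds, i.e. F(revoke_charter). The claim follows.

Yes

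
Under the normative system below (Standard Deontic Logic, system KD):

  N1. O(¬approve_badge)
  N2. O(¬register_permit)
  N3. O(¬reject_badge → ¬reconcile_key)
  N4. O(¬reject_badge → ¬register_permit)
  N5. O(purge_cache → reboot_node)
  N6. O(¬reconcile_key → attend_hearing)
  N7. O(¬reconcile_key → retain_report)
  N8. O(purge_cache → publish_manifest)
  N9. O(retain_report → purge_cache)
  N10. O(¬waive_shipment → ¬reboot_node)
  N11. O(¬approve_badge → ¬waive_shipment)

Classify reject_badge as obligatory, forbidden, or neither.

Obligatory

Premise 1 states O(¬approve_badge) outright.
Premise 11 is O(¬approve_badge → ¬waive_shipment); since O(¬approve_badge), deontic closure gives O(¬waive_shipment).
With premise 10, O(¬waive_shipment → ¬reboot_node), the K-axiom yields O(¬reboot_node).
Premise 5 is O(purge_cache → reboot_node); contrapositively O(¬reboot_node → ¬purge_cache). Since O(¬reboot_node) holds, K gives O(¬purge_cache).
The contrapositive of premise 9 (O(retain_report → purge_cache)) is O(¬purge_cache → ¬retain_report), and O(¬purge_cache) is already established, so O(¬retain_report).
The contrapositive of premise 7 (O(¬reconcile_key → retain_report)) is O(¬retain_report → reconcile_key), and O(¬retain_report) is already established, so O(reconcile_key).
Premise 3, O(¬reject_badge → ¬reconcile_key), contraposes to O(reconcile_key → reject_badge); with O(reconcile_key) we get O(reject_badge).
Premises 2, 4, 6, 8 do not contribute to this derivation.
Hence reject_badge is obligatory.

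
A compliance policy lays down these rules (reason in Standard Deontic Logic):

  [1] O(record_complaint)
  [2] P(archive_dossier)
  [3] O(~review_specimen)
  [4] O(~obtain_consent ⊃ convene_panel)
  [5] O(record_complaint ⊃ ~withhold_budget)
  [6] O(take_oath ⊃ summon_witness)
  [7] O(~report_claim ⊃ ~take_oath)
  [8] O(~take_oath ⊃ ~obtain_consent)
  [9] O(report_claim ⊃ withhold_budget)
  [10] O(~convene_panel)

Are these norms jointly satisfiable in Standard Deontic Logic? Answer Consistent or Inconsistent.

Premise 1 gives O(record_complaint).
Applying K to premise 5 (O(record_complaint ⊃ ~withhold_budget)) and O(record_complaint) yields O(~withhold_budget).
Premise 9 is O(report_claim ⊃ withhold_budget); contrapositively O(~withhold_budget ⊃ ~report_claim). Since O(~withhold_budget) holds, K gives O(~report_claim).
From O(~report_claim) and premise 7, O(~report_claim ⊃ ~take_oath), we obtain O(~take_oath).
Applying K to premise 8 (O(~take_oath ⊃ ~obtain_consent)) and O(~take_oath) yields O(~obtain_consent).
Premise 4 is O(~obtain_consent ⊃ convene_panel); since O(~obtain_consent), deontic closure gives O(convene_panel).
But premise 10 directly asserts O(~convene_panel).
We now have both O(convene_panel) and O(~convene_panel) — convene_panel is simultaneously obligatory and forbidden, violating the D-axiom.

Inconsistent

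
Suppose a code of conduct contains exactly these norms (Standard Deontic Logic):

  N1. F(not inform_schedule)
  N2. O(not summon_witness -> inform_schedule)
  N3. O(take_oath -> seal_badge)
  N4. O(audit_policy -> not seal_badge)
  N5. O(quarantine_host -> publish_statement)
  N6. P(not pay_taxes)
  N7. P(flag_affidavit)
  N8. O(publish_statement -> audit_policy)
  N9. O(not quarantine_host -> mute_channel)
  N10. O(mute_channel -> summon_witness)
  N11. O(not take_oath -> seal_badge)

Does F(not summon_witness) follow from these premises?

Premises 3 and 11 are O(take_oath -> seal_badge) and O(not take_oath -> seal_badge); every ideal world satisfies take_oath or not take_oath, so in either case seal_badge holds — hence O(seal_badge).
Premise 4, O(audit_policy -> not seal_badge), contraposes to O(seal_badge -> not audit_policy); with O(seal_badge) we get O(not audit_policy).
The contrapositive of premise 8 (O(publish_statement -> audit_policy)) is O(not audit_policy -> not publish_statement), and O(not audit_policy) is already established, so O(not publish_statement).
Premise 5, O(quarantine_host -> publish_statement), contraposes to O(not publish_statement -> not quarantine_host); with O(not publish_statement) we get O(not quarantine_host).
With premise 9, O(not quarantine_host -> mute_channel), the K-axiom yields O(mute_channel).
With premise 10, O(mute_channel -> summon_witness), the K-axiom yields O(summon_witness).
Premises 1, 2, 6, 7 do not contribute to this derivation.
So O(summon_witness) holds, i.e. F(not summon_witness). The claim follows.

Yes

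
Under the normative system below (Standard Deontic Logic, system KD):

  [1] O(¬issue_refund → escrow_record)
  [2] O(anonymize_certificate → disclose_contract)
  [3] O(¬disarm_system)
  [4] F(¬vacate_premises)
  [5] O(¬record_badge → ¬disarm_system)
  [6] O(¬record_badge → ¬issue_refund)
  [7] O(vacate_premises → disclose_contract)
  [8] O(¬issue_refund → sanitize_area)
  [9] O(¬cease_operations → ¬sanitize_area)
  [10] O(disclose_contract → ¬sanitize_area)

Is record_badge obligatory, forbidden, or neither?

Obligatory

Premise 4 is F(¬vacate_premises), i.e. O(vacate_premises).
Applying K to premise 7 (O(vacate_premises → disclose_contract)) and O(vacate_premises) yields O(disclose_contract).
With premise 10, O(disclose_contract → ¬sanitize_area), the K-axiom yields O(¬sanitize_area).
Premise 8, O(¬issue_refund → sanitize_area), contraposes to O(¬sanitize_area → issue_refund); with O(¬sanitize_area) we get O(issue_refund).
The contrapositive of premise 6 (O(¬record_badge → ¬issue_refund)) is O(issue_refund → record_badge), and O(issue_refund) is already established, so O(record_badge).
Premises 1, 2, 3, 5, 9 do not contribute to this derivation.
Hence record_badge is obligatory.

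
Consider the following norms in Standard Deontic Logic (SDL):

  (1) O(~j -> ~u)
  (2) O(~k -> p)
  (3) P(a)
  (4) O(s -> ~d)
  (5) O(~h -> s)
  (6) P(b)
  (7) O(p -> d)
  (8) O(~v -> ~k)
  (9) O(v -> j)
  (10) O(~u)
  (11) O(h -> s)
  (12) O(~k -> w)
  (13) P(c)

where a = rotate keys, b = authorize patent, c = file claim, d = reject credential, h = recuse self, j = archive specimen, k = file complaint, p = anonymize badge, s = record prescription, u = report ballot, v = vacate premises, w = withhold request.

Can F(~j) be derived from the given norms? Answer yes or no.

Yes

Premises 11 and 5 are O(h -> s) and O(~h -> s); every ideal world satisfies h or ~h, so in either case s holds — hence O(s).
From O(s) and premise 4, O(s -> ~d), we obtain O(~d).
Premise 7 is O(p -> d); contrapositively O(~d -> ~p). Since O(~d) holds, K gives O(~p).
Premise 2 is O(~k -> p); contrapositively O(~p -> k). Since O(~p) holds, K gives O(k).
Premise 8, O(~v -> ~k), contraposes to O(k -> v); with O(k) we get O(v).
Premise 9 is O(v -> j); since O(v), deontic closure gives O(j).
Premises 1, 3, 6, 10, 12, 13 do not contribute to this derivation.
So O(j) holds, i.e. F(~j). The claim follows.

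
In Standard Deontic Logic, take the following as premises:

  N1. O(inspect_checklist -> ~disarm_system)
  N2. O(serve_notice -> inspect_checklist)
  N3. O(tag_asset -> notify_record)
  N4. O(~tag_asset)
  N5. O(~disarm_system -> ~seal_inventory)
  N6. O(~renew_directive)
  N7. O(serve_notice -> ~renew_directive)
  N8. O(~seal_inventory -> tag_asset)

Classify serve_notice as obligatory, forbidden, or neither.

Forbidden

Premise 4 gives O(~tag_asset).
The contrapositive of premise 8 (O(~seal_inventory -> tag_asset)) is O(~tag_asset -> seal_inventory), and O(~tag_asset) is already established, so O(seal_inventory).
Premise 5, O(~disarm_system -> ~seal_inventory), contraposes to O(seal_inventory -> disarm_system); with O(seal_inventory) we get O(disarm_system).
Premise 1 is O(inspect_checklist -> ~disarm_system); contrapositively O(disarm_system -> ~inspect_checklist). Since O(disarm_system) holds, K gives O(~inspect_checklist).
The contrapositive of premise 2 (O(serve_notice -> inspect_checklist)) is O(~inspect_checklist -> ~serve_notice), and O(~inspect_checklist) is already established, so O(~serve_notice).
Premises 3, 6, 7 do not contribute to this derivation.
Thus O(~serve_notice), which is F(serve_notice): serve_notice is forbidden.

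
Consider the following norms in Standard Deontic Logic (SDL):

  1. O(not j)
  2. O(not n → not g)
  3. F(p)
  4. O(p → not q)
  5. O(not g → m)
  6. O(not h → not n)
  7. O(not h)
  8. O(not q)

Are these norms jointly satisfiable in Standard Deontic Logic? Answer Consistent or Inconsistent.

Consistent

Premise 4 is O(p → not q); even if O(not q) held, inferring O(p) would be affirming the consequent — invalid.
So O(p) is not derivable, and the apparent clash with O(not p) does not arise.
A world satisfying every obligation exists (e.g. g=false, h=false, j=false, m=true, n=false, p=false, q=false); no atom is both obligatory and forbidden, so the set is consistent.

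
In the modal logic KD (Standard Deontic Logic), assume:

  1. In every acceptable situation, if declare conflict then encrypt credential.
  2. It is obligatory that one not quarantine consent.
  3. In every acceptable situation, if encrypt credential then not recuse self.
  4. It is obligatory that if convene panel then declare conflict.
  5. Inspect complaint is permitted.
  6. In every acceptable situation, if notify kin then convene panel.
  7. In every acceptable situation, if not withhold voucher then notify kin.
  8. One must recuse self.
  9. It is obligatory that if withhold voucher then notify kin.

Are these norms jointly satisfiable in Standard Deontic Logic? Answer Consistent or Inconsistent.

Inconsistent

By case analysis on withhold_voucher: premise 9 gives O(withhold_voucher → notify_kin) and premise 7 gives O(¬withhold_voucher → notify_kin), so O(notify_kin) either way.
Premise 6 is O(notify_kin → convene_panel); since O(notify_kin), deontic closure gives O(convene_panel).
Applying K to premise 4 (O(convene_panel → declare_conflict)) and O(convene_panel) yields O(declare_conflict).
With premise 1, O(declare_conflict → encrypt_credential), the K-axiom yields O(encrypt_credential).
From O(encrypt_credential) and premise 3, O(encrypt_credential → ¬recuse_self), we obtain O(¬recuse_self).
But premise 8 directly asserts O(recuse_self).
We now have both O(¬recuse_self) and O(recuse_self) — recuse_self is simultaneously obligatory and forbidden, violating the D-axiom.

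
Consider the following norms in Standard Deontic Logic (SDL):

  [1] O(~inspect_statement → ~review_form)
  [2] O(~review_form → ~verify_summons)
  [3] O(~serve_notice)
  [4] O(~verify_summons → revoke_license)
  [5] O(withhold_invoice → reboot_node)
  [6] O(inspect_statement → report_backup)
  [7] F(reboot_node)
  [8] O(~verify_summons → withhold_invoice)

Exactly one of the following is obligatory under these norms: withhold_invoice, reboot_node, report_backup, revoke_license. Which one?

F(reboot_node) at premise 7 means O(~reboot_node).
Premise 5 is O(withhold_invoice → reboot_node); contrapositively O(~reboot_node → ~withhold_invoice). Since O(~reboot_node) holds, K gives O(~withhold_invoice).
Premise 8 is O(~verify_summons → withhold_invoice); contrapositively O(~withhold_invoice → verify_summons). Since O(~withhold_invoice) holds, K gives O(verify_summons).
Premise 2 is O(~review_form → ~verify_summons); contrapositively O(verify_summons → review_form). Since O(verify_summons) holds, K gives O(review_form).
Premise 1, O(~inspect_statement → ~review_form), contraposes to O(review_form → inspect_statement); with O(review_form) we get O(inspect_statement).
From O(inspect_statement) and premise 6, O(inspect_statement → report_backup), we obtain O(report_backup).
So O(report_backup) holds — report_backup is obligatory. None of the other listed options is made obligatory by any chain of premises.

report_backup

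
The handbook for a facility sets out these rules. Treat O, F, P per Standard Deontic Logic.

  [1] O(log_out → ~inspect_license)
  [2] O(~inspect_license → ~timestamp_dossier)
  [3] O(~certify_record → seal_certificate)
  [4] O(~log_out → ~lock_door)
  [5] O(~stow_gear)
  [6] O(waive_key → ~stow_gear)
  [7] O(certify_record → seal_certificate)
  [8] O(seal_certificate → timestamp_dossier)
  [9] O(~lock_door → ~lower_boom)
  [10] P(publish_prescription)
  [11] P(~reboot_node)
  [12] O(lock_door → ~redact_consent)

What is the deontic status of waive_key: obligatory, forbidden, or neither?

Neither

Premise 6 is O(waive_key → ~stow_gear); even if O(~stow_gear) held, inferring O(waive_key) would be affirming the consequent — invalid.
No premise or chain of K-axiom applications forces O(waive_key), and none forces O(~waive_key). So waive_key is neither obligatory nor forbidden under these norms.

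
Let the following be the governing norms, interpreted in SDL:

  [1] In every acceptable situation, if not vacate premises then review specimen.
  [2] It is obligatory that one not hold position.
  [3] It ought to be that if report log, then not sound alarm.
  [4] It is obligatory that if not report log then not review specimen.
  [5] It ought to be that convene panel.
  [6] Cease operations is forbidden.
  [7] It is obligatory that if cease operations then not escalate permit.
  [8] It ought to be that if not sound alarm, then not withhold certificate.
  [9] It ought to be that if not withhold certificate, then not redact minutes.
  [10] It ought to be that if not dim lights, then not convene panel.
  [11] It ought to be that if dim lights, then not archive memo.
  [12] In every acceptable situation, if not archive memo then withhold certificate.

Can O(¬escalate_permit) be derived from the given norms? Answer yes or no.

No

Premise 7 is O(cease_operations → ¬escalate_permit), but O(cease_operations) is not derivable from the premises, so it does not yield O(¬escalate_permit).
No other premise forces O(¬escalate_permit). An ideal world satisfying every premise can still have ¬escalate_permit false, so O(¬escalate_permit) is not derivable.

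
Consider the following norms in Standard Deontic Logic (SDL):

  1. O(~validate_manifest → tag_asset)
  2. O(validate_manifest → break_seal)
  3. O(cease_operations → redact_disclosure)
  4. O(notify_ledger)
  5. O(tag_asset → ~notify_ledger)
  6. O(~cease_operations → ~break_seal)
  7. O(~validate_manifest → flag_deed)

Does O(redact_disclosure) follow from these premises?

Yes

From premise 4 we have O(notify_ledger).
The contrapositive of premise 5 (O(tag_asset → ~notify_ledger)) is O(notify_ledger → ~tag_asset), and O(notify_ledger) is already established, so O(~tag_asset).
Premise 1, O(~validate_manifest → tag_asset), contraposes to O(~tag_asset → validate_manifest); with O(~tag_asset) we get O(validate_manifest).
From O(validate_manifest) and premise 2, O(validate_manifest → break_seal), we obtain O(break_seal).
Premise 6, O(~cease_operations → ~break_seal), contraposes to O(break_seal → cease_operations); with O(break_seal) we get O(cease_operations).
With premise 3, O(cease_operations → redact_disclosure), the K-axiom yields O(redact_disclosure).
Premise 7 does not contribute to this derivation.
So O(redact_disclosure) follows.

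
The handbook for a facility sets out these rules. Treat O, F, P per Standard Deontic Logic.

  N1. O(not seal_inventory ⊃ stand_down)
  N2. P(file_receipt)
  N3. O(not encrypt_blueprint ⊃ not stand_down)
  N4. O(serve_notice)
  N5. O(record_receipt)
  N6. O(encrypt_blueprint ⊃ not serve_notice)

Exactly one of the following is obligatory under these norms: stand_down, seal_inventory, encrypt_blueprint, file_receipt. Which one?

Premise 4 gives O(serve_notice).
The contrapositive of premise 6 (O(encrypt_blueprint ⊃ not serve_notice)) is O(serve_notice ⊃ not encrypt_blueprint), and O(serve_notice) is already established, so O(not encrypt_blueprint).
From O(not encrypt_blueprint) and premise 3, O(not encrypt_blueprint ⊃ not stand_down), we obtain O(not stand_down).
The contrapositive of premise 1 (O(not seal_inventory ⊃ stand_down)) is O(not stand_down ⊃ seal_inventory), and O(not stand_down) is already established, so O(seal_inventory).
So O(seal_inventory) holds — seal_inventory is obligatory. None of the other listed options is made obligatory by any chain of premises.

seal_inventory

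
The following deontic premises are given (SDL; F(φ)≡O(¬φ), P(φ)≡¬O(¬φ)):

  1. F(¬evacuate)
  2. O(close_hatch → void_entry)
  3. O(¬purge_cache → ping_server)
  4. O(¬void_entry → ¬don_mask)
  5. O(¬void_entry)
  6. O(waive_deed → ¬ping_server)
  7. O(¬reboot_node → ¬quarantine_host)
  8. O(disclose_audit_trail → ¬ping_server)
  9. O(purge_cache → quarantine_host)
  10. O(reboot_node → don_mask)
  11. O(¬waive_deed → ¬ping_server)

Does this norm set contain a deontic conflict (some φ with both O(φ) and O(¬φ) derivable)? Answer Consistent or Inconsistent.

Inconsistent

Premises 6 and 11 are O(waive_deed → ¬ping_server) and O(¬waive_deed → ¬ping_server); every ideal world satisfies waive_deed or ¬waive_deed, so in either case ¬ping_server holds — hence O(¬ping_server).
Premise 3 is O(¬purge_cache → ping_server); contrapositively O(¬ping_server → purge_cache). Since O(¬ping_server) holds, K gives O(purge_cache).
With premise 9, O(purge_cache → quarantine_host), the K-axiom yields O(quarantine_host).
Premise 7 is O(¬reboot_node → ¬quarantine_host); contrapositively O(quarantine_host → reboot_node). Since O(quarantine_host) holds, K gives O(reboot_node).
Applying K to premise 10 (O(reboot_node → don_mask)) and O(reboot_node) yields O(don_mask).
Premise 4 is O(¬void_entry → ¬don_mask); contrapositively O(don_mask → void_entry). Since O(don_mask) holds, K gives O(void_entry).
Yet premise 5 states O(¬void_entry).
We now have both O(void_entry) and O(¬void_entry) — void_entry is simultaneously obligatory and forbidden, violating the D-axiom.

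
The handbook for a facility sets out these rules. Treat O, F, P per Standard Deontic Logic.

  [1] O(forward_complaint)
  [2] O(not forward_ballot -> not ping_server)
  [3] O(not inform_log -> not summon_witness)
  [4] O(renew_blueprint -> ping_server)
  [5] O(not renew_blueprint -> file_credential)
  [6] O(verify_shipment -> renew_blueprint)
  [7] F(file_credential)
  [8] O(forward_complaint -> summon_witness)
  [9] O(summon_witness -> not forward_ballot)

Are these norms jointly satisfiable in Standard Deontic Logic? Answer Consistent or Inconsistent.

Inconsistent

Premise 7, F(file_credential), is equivalent to O(not file_credential).
Premise 5, O(not renew_blueprint -> file_credential), contraposes to O(not file_credential -> renew_blueprint); with O(not file_credential) we get O(renew_blueprint).
With premise 4, O(renew_blueprint -> ping_server), the K-axiom yields O(ping_server).
Premise 2 is O(not forward_ballot -> not ping_server); contrapositively O(ping_server -> forward_ballot). Since O(ping_server) holds, K gives O(forward_ballot).
The contrapositive of premise 9 (O(summon_witness -> not forward_ballot)) is O(forward_ballot -> not summon_witness), and O(forward_ballot) is already established, so O(not summon_witness).
Premise 8, O(forward_complaint -> summon_witness), contraposes to O(not summon_witness -> not forward_complaint); with O(not summon_witness) we get O(not forward_complaint).
However, premise 1 gives O(forward_complaint).
We now have both O(not forward_complaint) and O(forward_complaint) — forward_complaint is simultaneously obligatory and forbidden, violating the D-axiom.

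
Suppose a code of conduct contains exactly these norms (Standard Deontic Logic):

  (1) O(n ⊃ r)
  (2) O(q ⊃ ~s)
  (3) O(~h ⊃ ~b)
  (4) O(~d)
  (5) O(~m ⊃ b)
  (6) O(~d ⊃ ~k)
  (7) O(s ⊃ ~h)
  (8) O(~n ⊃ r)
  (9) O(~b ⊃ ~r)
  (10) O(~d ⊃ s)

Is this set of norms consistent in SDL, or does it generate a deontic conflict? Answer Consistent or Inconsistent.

Inconsistent

Premises 1 and 8 cover both cases: O(n ⊃ r) and O(~n ⊃ r). Since n ∨ ~n is a tautology, O(r) follows.
Premise 9, O(~b ⊃ ~r), contraposes to O(r ⊃ b); with O(r) we get O(b).
Premise 3 is O(~h ⊃ ~b); contrapositively O(b ⊃ h). Since O(b) holds, K gives O(h).
Premise 7, O(s ⊃ ~h), contraposes to O(h ⊃ ~s); with O(h) we get O(~s).
The contrapositive of premise 10 (O(~d ⊃ s)) is O(~s ⊃ d), and O(~s) is already established, so O(d).
Yet premise 4 states O(~d).
We now have both O(d) and O(~d) — d is simultaneously obligatory and forbidden, violating the D-axiom.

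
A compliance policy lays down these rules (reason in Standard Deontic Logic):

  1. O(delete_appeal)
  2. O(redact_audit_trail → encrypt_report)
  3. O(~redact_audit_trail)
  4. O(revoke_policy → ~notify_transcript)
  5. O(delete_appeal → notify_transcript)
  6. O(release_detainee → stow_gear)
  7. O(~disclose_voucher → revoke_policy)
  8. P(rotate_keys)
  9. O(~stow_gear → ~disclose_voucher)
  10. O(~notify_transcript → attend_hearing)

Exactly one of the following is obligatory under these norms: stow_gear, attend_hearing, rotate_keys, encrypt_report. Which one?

stow_gear

Premise 1 states O(delete_appeal) outright.
Premise 5 is O(delete_appeal → notify_transcript); since O(delete_appeal), deontic closure gives O(notify_transcript).
Premise 4, O(revoke_policy → ~notify_transcript), contraposes to O(notify_transcript → ~revoke_policy); with O(notify_transcript) we get O(~revoke_policy).
Premise 7, O(~disclose_voucher → revoke_policy), contraposes to O(~revoke_policy → disclose_voucher); with O(~revoke_policy) we get O(disclose_voucher).
Premise 9 is O(~stow_gear → ~disclose_voucher); contrapositively O(disclose_voucher → stow_gear). Since O(disclose_voucher) holds, K gives O(stow_gear).
So O(stow_gear) holds — stow_gear is obligatory. None of the other listed options is made obligatory by any chain of premises.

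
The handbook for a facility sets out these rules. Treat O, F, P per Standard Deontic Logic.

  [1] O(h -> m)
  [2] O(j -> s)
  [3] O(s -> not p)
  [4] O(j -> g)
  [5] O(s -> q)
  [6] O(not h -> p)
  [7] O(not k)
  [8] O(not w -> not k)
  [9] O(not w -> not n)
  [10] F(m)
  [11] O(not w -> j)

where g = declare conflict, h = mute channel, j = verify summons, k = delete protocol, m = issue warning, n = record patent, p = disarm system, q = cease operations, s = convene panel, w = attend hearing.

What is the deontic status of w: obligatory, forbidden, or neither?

F(m) at premise 10 means O(not m).
Premise 1 is O(h -> m); contrapositively O(not m -> not h). Since O(not m) holds, K gives O(not h).
Applying K to premise 6 (O(not h -> p)) and O(not h) yields O(p).
The contrapositive of premise 3 (O(s -> not p)) is O(p -> not s), and O(p) is already established, so O(not s).
Premise 2 is O(j -> s); contrapositively O(not s -> not j). Since O(not s) holds, K gives O(not j).
Premise 11, O(not w -> j), contraposes to O(not j -> w); with O(not j) we get O(w).
Premises 4, 5, 7, 8, 9 do not contribute to this derivation.
Hence w is obligatory.

Obligatory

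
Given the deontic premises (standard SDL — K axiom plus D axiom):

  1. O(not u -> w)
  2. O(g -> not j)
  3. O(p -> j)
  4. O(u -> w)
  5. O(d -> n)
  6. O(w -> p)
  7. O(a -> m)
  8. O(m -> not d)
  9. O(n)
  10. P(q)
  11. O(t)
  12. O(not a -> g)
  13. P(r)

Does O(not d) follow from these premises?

Premises 4 and 1 cover both cases: O(u -> w) and O(not u -> w). Since u ∨ not u is a tautology, O(w) follows.
Applying K to premise 6 (O(w -> p)) and O(w) yields O(p).
Premise 3 is O(p -> j); since O(p), deontic closure gives O(j).
Premise 2 is O(g -> not j); contrapositively O(j -> not g). Since O(j) holds, K gives O(not g).
Premise 12 is O(not a -> g); contrapositively O(not g -> a). Since O(not g) holds, K gives O(a).
With premise 7, O(a -> m), the K-axiom yields O(m).
Premise 8 is O(m -> not d); since O(m), deontic closure gives O(not d).
Premises 5, 9, 10, 11, 13 do not contribute to this derivation.
So O(not d) follows.

Yes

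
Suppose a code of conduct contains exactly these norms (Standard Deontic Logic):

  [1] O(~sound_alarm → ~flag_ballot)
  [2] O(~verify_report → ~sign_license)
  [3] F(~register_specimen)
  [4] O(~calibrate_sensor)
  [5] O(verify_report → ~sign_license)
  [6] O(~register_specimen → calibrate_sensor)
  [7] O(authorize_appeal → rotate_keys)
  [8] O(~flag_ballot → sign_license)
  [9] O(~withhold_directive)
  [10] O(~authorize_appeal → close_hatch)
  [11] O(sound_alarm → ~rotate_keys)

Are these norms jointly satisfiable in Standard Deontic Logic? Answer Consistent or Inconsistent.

Consistent

Premise 6 is O(~register_specimen → calibrate_sensor), but O(~register_specimen) is not derivable from the premises, so it does not yield O(calibrate_sensor).
So O(calibrate_sensor) is not derivable, and the apparent clash with O(~calibrate_sensor) does not arise.
A world satisfying every obligation exists (e.g. authorize_appeal=false, calibrate_sensor=false, close_hatch=true, flag_ballot=true, register_specimen=true, rotate_keys=false, sign_license=false, sound_alarm=true, verify_report=false, withhold_directive=false); no atom is both obligatory and forbidden, so the set is consistent.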